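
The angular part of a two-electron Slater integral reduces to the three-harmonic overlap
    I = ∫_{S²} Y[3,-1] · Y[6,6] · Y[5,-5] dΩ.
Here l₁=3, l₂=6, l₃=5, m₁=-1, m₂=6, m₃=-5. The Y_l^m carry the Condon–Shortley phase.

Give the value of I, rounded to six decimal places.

-0.207001

Checks pass: Σm=0; 14 even; l₃=5∈[3,9].
(2·3+1)(2·6+1)(2·5+1) = 1001
Δ: 4! 2! 8! / 15! → 1/675675
sum: t=1:−1/8640 t=2:+1/2304 t=3:−1/8640 = 7/34560
3j²(3 6 5; 0 0 0) = Δ·Π!·Σ² = 7/429  (sign -1)
sum: t=4:+1/1935360 = 1/1935360
3j²(3 6 5; -1 6 -5) = Δ·Π!·Σ² = 3/91  (sign +1)
combine: 4πI² = 1001·7/429·3/91 = 7/13
take √, sign -1: I = -0.20700098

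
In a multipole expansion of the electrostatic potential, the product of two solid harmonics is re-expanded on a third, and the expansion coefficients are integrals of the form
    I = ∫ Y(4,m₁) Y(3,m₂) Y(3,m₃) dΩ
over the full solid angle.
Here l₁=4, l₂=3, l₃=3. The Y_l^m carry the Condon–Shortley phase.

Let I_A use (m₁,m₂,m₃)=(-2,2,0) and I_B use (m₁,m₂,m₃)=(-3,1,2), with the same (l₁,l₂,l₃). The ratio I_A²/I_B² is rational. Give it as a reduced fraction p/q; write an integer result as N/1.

3/14

Shared (l₁,l₂,l₃)=(4,3,3): N and (l;000)² cancel in I_A²/I_B².
A: Δ = 4!·4!·2!/11! = 1/34650; Racah Σ t=3..4: t=3:−1/72 t=4:+1/96 = -1/288; ⇒ 3j(4 3 3; -2 2 0)² = 1/462, sgn +1
B: Δ = 4!·4!·2!/11! = 1/34650; Racah Σ t=3..4: t=3:−1/144 t=4:+1/288 = -1/288; ⇒ 3j(4 3 3; -3 1 2)² = 1/99, sgn +1
I_A²/I_B² = (1/462)/(1/99) = 3/14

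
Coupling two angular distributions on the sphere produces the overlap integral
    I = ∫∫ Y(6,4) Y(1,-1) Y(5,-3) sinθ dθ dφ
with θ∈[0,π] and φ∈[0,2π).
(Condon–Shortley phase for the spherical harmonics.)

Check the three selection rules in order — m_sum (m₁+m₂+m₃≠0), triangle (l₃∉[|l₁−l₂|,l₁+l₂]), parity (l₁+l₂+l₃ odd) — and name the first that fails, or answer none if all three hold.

none

azimuthal sum: 4 − 1 − 3 = 0  ✓
5 ≤ 5 ≤ 7 (triangle on l)  ✓
L = 6 + 1 + 5 = 12 (even)  ✓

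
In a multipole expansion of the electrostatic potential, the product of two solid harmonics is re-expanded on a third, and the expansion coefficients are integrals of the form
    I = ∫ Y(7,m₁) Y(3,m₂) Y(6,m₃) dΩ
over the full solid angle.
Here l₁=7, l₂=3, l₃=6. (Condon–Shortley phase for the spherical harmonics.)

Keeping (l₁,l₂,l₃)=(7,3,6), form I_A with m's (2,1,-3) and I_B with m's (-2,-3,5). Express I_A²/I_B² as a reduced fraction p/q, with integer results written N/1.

1369/275

l's match ⇒ only the (l;m) 3-j factors differ between A and B.
A: triangle coeff Δ(7,3,6) = 1/2042040; Σ_t [2,4]: t=2:+1/241920 t=3:−1/483840 t=4:+1/17418240 = 37/17418240; (3j)²=1369/136136 [(7 3 6; 2 1 -3)], sign=-1
B: triangle coeff Δ(7,3,6) = 1/2042040; Σ_t [0,0]: t=0:+1/17418240 = 1/17418240; (3j)²=25/12376 [(7 3 6; -2 -3 5)], sign=-1
I_A²/I_B² = (1369/136136)/(25/12376) = 1369/275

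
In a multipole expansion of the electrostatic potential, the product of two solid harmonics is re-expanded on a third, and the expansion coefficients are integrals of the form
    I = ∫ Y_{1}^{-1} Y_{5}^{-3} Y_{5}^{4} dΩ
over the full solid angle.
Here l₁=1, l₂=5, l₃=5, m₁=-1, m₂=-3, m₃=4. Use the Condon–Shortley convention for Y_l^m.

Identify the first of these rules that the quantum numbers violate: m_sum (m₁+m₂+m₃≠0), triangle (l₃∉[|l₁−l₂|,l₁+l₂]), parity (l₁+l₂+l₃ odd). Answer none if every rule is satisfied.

parity

Σmᵢ = 0  ✓
l₃∈[|l₁−l₂|,l₁+l₂]=[4,6], have l₃=5  ✓
Σlᵢ = 11 ⇒ odd  ✗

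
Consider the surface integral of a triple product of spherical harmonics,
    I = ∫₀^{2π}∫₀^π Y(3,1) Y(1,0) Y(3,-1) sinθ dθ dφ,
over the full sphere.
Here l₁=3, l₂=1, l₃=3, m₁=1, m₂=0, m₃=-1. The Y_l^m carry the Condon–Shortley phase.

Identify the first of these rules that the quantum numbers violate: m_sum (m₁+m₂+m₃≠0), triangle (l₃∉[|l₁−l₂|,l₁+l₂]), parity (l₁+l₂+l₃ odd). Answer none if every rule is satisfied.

parity

azimuthal sum: 1 + 0 − 1 = 0  ✓
2 ≤ 3 ≤ 4 (triangle on l)  ✓
L = 3 + 1 + 3 = 7 (odd)  ✗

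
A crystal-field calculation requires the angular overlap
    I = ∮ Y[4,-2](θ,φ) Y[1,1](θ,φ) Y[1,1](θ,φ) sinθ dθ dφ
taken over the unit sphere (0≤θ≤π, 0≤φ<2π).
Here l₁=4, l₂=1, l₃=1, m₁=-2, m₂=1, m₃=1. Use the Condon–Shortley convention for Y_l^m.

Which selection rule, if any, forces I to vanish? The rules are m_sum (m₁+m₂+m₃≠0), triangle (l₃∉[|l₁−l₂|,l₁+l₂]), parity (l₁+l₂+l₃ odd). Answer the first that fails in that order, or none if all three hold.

triangle

m₁+m₂+m₃ = -2 + 1 + 1 = 0  ✓
triangle: |4−1|=3 ≤ l₃=1 ≤ 4+1=5  ✗
parity: l₁+l₂+l₃ = 6 is even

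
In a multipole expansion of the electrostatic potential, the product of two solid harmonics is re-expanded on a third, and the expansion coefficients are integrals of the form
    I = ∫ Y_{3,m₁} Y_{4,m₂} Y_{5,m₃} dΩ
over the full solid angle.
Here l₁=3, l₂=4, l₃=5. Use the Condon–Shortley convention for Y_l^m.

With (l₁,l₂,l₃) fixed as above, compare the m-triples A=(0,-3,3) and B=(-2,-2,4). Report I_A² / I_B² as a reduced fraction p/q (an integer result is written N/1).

Same 3,4,5: normalisation and zero-m 3j drop out of the ratio.
A: Δ: 2! 4! 6! / 13! → 1/180180; sum: t=0:+1/1440 t=1:−1/2880 = 1/2880; 3j²(3 4 5; 0 -3 3) = Δ·Π!·Σ² = 7/715  (sign +1)
B: Δ: 2! 4! 6! / 13! → 1/180180; sum: t=1:−1/2880 t=2:+1/8640 = -1/4320; 3j²(3 4 5; -2 -2 4) = Δ·Π!·Σ² = 8/429  (sign +1)
I_A²/I_B² = (7/715)/(8/429) = 21/40

21/40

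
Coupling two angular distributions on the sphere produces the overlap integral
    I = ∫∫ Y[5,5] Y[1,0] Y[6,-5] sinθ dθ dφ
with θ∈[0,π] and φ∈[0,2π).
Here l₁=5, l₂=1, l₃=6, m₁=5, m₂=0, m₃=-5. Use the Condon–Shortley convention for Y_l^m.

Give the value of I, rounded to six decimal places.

m-sum 0 ✓  L=12 even ✓  4≤6≤6 ✓
Π(2lᵢ+1) = 11×3×13 = 429
triangle coeff Δ(5,1,6) = 1/858
Σ_t [0,0]: t=0:+1/14400 = 1/14400
(3j)²=6/143 [(5 1 6; 0 0 0)], sign=+1
Σ_t [0,0]: t=0:+1/3628800 = 1/3628800
(3j)²=1/78 [(5 1 6; 5 0 -5)], sign=-1
⇒ 4πI² = 3/13
I = (-1)√(3/13/(4π)) = -0.13551395

-0.135514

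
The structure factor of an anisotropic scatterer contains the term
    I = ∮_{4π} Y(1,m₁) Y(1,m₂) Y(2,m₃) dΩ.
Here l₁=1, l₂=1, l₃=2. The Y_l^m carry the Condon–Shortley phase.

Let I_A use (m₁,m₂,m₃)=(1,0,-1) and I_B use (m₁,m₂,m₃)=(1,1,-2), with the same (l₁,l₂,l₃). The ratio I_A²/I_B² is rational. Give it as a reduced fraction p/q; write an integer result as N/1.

Shared (l₁,l₂,l₃)=(1,1,2): N and (l;000)² cancel in I_A²/I_B².
A: Δ = 0!·2!·2!/5! = 1/30; Racah Σ t=0..0: t=0:+1/2 = 1/2; ⇒ 3j(1 1 2; 1 0 -1)² = 1/10, sgn -1
B: Δ = 0!·2!·2!/5! = 1/30; Racah Σ t=0..0: t=0:+1/4 = 1/4; ⇒ 3j(1 1 2; 1 1 -2)² = 1/5, sgn +1
I_A²/I_B² = (1/10)/(1/5) = 1/2

1/2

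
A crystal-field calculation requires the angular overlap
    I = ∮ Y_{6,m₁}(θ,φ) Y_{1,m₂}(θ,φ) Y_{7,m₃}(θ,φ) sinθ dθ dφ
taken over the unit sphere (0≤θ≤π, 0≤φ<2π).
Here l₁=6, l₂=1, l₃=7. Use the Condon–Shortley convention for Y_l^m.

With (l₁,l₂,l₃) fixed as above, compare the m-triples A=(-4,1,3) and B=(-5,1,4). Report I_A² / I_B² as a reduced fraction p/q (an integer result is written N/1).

2/1

Same 6,1,7: normalisation and zero-m 3j drop out of the ratio.
A: Δ: 0! 12! 2! / 15! → 1/1365; sum: t=0:+1/14515200 = 1/14515200; 3j²(6 1 7; -4 1 3) = Δ·Π!·Σ² = 2/455  (sign +1)
B: Δ: 0! 12! 2! / 15! → 1/1365; sum: t=0:+1/79833600 = 1/79833600; 3j²(6 1 7; -5 1 4) = Δ·Π!·Σ² = 1/455  (sign -1)
I_A²/I_B² = (2/455)/(1/455) = 2/1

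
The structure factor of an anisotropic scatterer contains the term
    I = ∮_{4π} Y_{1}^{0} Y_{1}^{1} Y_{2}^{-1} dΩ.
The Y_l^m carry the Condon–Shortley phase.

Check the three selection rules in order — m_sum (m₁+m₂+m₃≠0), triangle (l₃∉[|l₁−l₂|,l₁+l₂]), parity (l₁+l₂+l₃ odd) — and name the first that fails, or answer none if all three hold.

azimuthal sum: 0 + 1 − 1 = 0  ✓
0 ≤ 2 ≤ 2 (triangle on l)  ✓
L = 1 + 1 + 2 = 4 (even)  ✓

none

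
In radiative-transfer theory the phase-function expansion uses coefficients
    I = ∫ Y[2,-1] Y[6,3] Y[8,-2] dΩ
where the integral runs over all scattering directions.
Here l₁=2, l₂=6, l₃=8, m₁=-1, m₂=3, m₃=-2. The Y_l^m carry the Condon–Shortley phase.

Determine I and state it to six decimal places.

Checks pass: Σm=0; 16 even; l₃=8∈[4,8].
(2·2+1)(2·6+1)(2·8+1) = 1105
Δ: 0! 4! 12! / 17! → 1/30940
sum: t=0:+1/2073600 = 1/2073600
3j²(2 6 8; 0 0 0) = Δ·Π!·Σ² = 28/1105  (sign +1)
sum: t=0:+1/13063680 = 1/13063680
3j²(2 6 8; -1 3 -2) = Δ·Π!·Σ² = 10/1547  (sign +1)
combine: 4πI² = 1105·28/1105·10/1547 = 40/221
take √, sign +1: I = 0.12001318

0.120013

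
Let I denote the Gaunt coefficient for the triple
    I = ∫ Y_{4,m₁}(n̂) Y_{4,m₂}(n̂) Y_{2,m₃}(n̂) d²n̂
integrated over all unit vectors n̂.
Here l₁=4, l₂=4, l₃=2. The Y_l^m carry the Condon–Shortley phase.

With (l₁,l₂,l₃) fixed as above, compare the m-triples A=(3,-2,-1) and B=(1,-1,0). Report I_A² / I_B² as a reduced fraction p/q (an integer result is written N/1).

525/289

l's match ⇒ only the (l;m) 3-j factors differ between A and B.
A: triangle coeff Δ(4,4,2) = 1/13860; Σ_t [0,1]: t=0:+1/1440 t=1:−1/240 = -1/288; (3j)²=5/132 [(4 4 2; 3 -2 -1)], sign=+1
B: triangle coeff Δ(4,4,2) = 1/13860; Σ_t [1,3]: t=1:−1/480 t=2:+1/48 t=3:−1/144 = 17/1440; (3j)²=289/13860 [(4 4 2; 1 -1 0)], sign=+1
I_A²/I_B² = (5/132)/(289/13860) = 525/289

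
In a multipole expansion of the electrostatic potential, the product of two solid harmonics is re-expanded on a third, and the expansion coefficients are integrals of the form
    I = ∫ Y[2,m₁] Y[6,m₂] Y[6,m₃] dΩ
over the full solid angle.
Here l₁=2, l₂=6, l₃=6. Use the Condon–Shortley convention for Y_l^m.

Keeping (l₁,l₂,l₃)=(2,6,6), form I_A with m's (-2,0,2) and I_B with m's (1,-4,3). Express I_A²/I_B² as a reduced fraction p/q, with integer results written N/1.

l's match ⇒ only the (l;m) 3-j factors differ between A and B.
A: triangle coeff Δ(2,6,6) = 1/90090; Σ_t [2,2]: t=2:+1/69120 = 1/69120; (3j)²=4/143 [(2 6 6; -2 0 2)], sign=+1
B: triangle coeff Δ(2,6,6) = 1/90090; Σ_t [0,1]: t=0:+1/161280 t=1:−1/725760 = 1/207360; (3j)²=7/286 [(2 6 6; 1 -4 3)], sign=-1
I_A²/I_B² = (4/143)/(7/286) = 8/7

8/7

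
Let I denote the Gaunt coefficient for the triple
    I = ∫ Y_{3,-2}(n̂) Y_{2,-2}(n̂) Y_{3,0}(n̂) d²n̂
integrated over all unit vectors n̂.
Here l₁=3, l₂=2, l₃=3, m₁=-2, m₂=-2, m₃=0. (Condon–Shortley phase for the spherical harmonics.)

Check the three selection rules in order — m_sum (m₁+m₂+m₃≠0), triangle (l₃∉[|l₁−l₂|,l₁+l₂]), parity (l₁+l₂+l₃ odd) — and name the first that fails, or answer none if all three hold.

m_sum

m₁+m₂+m₃ = -2 − 2 + 0 = -4  ✗
triangle: |3−2|=1 ≤ l₃=3 ≤ 3+2=5
parity: l₁+l₂+l₃ = 8 is even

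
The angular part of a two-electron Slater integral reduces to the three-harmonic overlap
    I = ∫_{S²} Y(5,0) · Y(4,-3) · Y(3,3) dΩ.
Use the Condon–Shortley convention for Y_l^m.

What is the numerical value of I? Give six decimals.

-0.098140

m-sum 0 ✓  L=12 even ✓  1≤3≤9 ✓
Π(2lᵢ+1) = 11×9×7 = 693
triangle coeff Δ(5,4,3) = 1/180180
Σ_t [2,4]: t=2:+1/576 t=3:−1/144 t=4:+1/576 = -1/288
(3j)²=20/1001 [(5 4 3; 0 0 0)], sign=+1
Σ_t [1,1]: t=1:−1/5760 = -1/5760
(3j)²=5/572 [(5 4 3; 0 -3 3)], sign=-1
⇒ 4πI² = 225/1859
I = (-1)√(225/1859/(4π)) = -0.09814013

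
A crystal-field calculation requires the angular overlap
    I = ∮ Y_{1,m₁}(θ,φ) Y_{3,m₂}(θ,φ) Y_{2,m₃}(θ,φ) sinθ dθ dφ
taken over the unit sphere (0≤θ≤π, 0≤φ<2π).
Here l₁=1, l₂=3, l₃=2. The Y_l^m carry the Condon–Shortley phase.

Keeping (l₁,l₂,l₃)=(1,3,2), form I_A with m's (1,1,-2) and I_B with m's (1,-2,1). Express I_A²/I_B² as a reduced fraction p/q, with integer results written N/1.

1/10

l's match ⇒ only the (l;m) 3-j factors differ between A and B.
A: triangle coeff Δ(1,3,2) = 1/105; Σ_t [0,0]: t=0:+1/48 = 1/48; (3j)²=1/105 [(1 3 2; 1 1 -2)], sign=+1
B: triangle coeff Δ(1,3,2) = 1/105; Σ_t [0,0]: t=0:+1/12 = 1/12; (3j)²=2/21 [(1 3 2; 1 -2 1)], sign=-1
I_A²/I_B² = (1/105)/(2/21) = 1/10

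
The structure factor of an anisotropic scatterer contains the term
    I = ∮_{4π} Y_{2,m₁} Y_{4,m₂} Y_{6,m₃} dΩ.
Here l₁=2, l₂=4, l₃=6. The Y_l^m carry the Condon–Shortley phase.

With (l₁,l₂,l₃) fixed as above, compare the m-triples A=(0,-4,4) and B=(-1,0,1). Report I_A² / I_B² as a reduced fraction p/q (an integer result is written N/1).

l's match ⇒ only the (l;m) 3-j factors differ between A and B.
A: triangle coeff Δ(2,4,6) = 1/6435; Σ_t [0,0]: t=0:+1/161280 = 1/161280; (3j)²=1/143 [(2 4 6; 0 -4 4)], sign=+1
B: triangle coeff Δ(2,4,6) = 1/6435; Σ_t [0,0]: t=0:+1/3456 = 1/3456; (3j)²=35/1287 [(2 4 6; -1 0 1)], sign=-1
I_A²/I_B² = (1/143)/(35/1287) = 9/35

9/35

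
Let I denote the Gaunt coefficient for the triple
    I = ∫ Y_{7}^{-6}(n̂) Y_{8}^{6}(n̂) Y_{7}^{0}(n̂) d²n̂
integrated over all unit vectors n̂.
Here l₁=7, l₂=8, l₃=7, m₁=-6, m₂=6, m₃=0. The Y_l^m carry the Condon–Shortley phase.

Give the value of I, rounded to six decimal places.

m-sum 0 ✓  L=22 even ✓  1≤7≤15 ✓
Π(2lᵢ+1) = 15×17×15 = 3825
triangle coeff Δ(7,8,7) = 1/22086194130
Σ_t [1,7]: t=1:−1/18289152000 t=2:+1/248832000 t=3:−1/24883200 t=4:+1/11943936 t=5:−1/24883200 t=6:+1/248832000 t=7:−1/18289152000 = 11/975421440
(3j)²=1750/289731 [(7 8 7; 0 0 0)], sign=-1
Σ_t [7,8]: t=7:−1/18289152000 t=8:+1/6967296000 = 13/146313216000
(3j)²=2197/222870 [(7 8 7; -6 6 0)], sign=-1
⇒ 4πI² = 739375/3246473
I = (+1)√(739375/3246473/(4π)) = 0.13462371

0.134624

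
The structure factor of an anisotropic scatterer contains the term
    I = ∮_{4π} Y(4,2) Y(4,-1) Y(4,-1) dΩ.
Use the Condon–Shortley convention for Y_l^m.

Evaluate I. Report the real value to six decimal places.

0.144370

Checks pass: Σm=0; 12 even; l₃=4∈[0,8].
(2·4+1)(2·4+1)(2·4+1) = 729
Δ: 4! 4! 4! / 13! → 1/450450
sum: t=0:+1/13824 t=1:−1/216 t=2:+1/64 t=3:−1/216 t=4:+1/13824 = 5/768
3j²(4 4 4; 0 0 0) = Δ·Π!·Σ² = 18/1001  (sign +1)
sum: t=0:+1/576 t=1:−1/144 t=2:+1/576 = -1/288
3j²(4 4 4; 2 -1 -1) = Δ·Π!·Σ² = 20/1001  (sign +1)
combine: 4πI² = 729·18/1001·20/1001 = 262440/1002001
take √, sign +1: I = 0.14436968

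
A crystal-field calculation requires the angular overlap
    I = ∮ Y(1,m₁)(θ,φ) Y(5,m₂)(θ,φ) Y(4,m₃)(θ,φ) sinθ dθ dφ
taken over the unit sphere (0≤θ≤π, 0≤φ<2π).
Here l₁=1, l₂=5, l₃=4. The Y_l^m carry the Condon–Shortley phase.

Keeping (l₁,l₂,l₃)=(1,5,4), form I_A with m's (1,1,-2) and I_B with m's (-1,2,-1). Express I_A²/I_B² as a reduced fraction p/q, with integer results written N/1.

Shared (l₁,l₂,l₃)=(1,5,4): N and (l;000)² cancel in I_A²/I_B².
A: Δ = 2!·0!·8!/11! = 1/495; Racah Σ t=0..0: t=0:+1/2880 = 1/2880; ⇒ 3j(1 5 4; 1 1 -2)² = 2/165, sgn +1
B: Δ = 2!·0!·8!/11! = 1/495; Racah Σ t=2..2: t=2:+1/1440 = 1/1440; ⇒ 3j(1 5 4; -1 2 -1)² = 7/165, sgn -1
I_A²/I_B² = (2/165)/(7/165) = 2/7

2/7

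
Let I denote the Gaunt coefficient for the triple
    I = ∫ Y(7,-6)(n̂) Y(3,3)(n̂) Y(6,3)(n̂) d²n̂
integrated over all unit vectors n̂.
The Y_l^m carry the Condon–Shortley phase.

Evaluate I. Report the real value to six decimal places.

-0.153803

m-sum 0 ✓  L=16 even ✓  4≤6≤10 ✓
Π(2lᵢ+1) = 15×7×13 = 1365
triangle coeff Δ(7,3,6) = 1/2042040
Σ_t [1,3]: t=1:−1/207360 t=2:+1/57600 t=3:−1/207360 = 1/129600
(3j)²=168/12155 [(7 3 6; 0 0 0)], sign=+1
Σ_t [4,4]: t=4:+1/17418240 = 1/17418240
(3j)²=15/952 [(7 3 6; -6 3 3)], sign=-1
⇒ 4πI² = 945/3179
I = (-1)√(945/3179/(4π)) = -0.15380332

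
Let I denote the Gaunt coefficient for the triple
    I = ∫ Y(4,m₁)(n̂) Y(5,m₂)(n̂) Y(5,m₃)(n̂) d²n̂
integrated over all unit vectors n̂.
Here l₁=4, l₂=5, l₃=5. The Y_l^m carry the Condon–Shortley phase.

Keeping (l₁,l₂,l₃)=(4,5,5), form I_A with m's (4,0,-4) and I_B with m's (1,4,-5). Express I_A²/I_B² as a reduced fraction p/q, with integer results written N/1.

Same 4,5,5: normalisation and zero-m 3j drop out of the ratio.
A: Δ: 4! 4! 6! / 15! → 1/3153150; sum: t=0:+1/69120 = 1/69120; 3j²(4 5 5; 4 0 -4) = Δ·Π!·Σ² = 2/143  (sign -1)
B: Δ: 4! 4! 6! / 15! → 1/3153150; sum: t=3:−1/103680 = -1/103680; 3j²(4 5 5; 1 4 -5) = Δ·Π!·Σ² = 4/143  (sign -1)
I_A²/I_B² = (2/143)/(4/143) = 1/2

1/2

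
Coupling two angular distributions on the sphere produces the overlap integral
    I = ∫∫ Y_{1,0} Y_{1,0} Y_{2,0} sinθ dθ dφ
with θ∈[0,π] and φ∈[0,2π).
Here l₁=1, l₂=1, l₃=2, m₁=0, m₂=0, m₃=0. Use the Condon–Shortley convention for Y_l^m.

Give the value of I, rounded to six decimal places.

0.252313

Checks pass: Σm=0; 4 even; l₃=2∈[0,2].
(2·1+1)(2·1+1)(2·2+1) = 45
Δ: 0! 2! 2! / 5! → 1/30
sum: t=0:+1/1 = 1/1
3j²(1 1 2; 0 0 0) = Δ·Π!·Σ² = 2/15  (sign +1)
(m-triple is (0,0,0) — same symbol as above.)
combine: 4πI² = 45·2/15·2/15 = 4/5
take √, sign +1: I = 0.25231325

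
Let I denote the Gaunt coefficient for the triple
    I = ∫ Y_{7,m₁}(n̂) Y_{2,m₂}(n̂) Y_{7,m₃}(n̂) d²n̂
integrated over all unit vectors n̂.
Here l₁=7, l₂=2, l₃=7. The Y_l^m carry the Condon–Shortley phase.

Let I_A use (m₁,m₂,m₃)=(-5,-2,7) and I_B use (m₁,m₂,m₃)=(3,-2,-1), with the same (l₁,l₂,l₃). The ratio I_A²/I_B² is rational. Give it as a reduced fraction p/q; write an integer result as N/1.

91/675

Shared (l₁,l₂,l₃)=(7,2,7): N and (l;000)² cancel in I_A²/I_B².
A: Δ = 2!·12!·2!/17! = 1/185640; Racah Σ t=0..0: t=0:+1/1916006400 = 1/1916006400; ⇒ 3j(7 2 7; -5 -2 7)² = 1/340, sgn +1
B: Δ = 2!·12!·2!/17! = 1/185640; Racah Σ t=0..0: t=0:+1/3870720 = 1/3870720; ⇒ 3j(7 2 7; 3 -2 -1)² = 135/6188, sgn +1
I_A²/I_B² = (1/340)/(135/6188) = 91/675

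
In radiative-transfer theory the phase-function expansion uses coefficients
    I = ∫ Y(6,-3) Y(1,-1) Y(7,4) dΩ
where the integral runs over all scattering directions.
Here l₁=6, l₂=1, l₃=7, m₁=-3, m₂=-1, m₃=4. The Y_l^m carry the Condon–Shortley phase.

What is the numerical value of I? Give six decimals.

0.259489

m-sum 0 ✓  L=14 even ✓  5≤7≤7 ✓
Π(2lᵢ+1) = 13×3×15 = 585
triangle coeff Δ(6,1,7) = 1/1365
Σ_t [0,0]: t=0:+1/518400 = 1/518400
(3j)²=7/195 [(6 1 7; 0 0 0)], sign=-1
Σ_t [0,0]: t=0:+1/4354560 = 1/4354560
(3j)²=11/273 [(6 1 7; -3 -1 4)], sign=-1
⇒ 4πI² = 11/13
I = (+1)√(11/13/(4π)) = 0.25948947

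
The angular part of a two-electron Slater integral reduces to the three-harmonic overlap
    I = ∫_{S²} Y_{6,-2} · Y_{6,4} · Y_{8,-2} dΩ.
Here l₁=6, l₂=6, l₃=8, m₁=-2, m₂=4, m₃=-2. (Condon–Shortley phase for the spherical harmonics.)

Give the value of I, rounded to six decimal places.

Rules hold: Σm=0, L=20 even, 0≤8≤12.
N = 13·13·17 = 2873
Δ = 4!·8!·8!/21! = 1/1309458150
Racah Σ t=0..4: t=0:+1/49766400 t=1:−1/3110400 t=2:+1/1327104 t=3:−1/3110400 t=4:+1/49766400 = 1/6635520
⇒ 3j(6 6 8; 0 0 0)² = 350/46189, sgn +1
Racah Σ t=2..4: t=2:+1/232243200 t=3:−1/21772800 t=4:+1/19906560 = 1/116121600
⇒ 3j(6 6 8; -2 4 -2)² = 48/46189, sgn +1
4πI² = N·(3j₀)²·(3jₘ)² = 16800/742577
I = +1·√(0.0226239/4π) = 0.04243058

0.042431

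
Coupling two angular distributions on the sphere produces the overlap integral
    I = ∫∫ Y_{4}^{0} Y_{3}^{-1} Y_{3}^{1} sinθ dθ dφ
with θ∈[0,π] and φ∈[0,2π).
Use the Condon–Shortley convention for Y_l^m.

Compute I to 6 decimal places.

-0.025645

Checks pass: Σm=0; 10 even; l₃=3∈[1,7].
(2·4+1)(2·3+1)(2·3+1) = 441
Δ: 4! 4! 2! / 11! → 1/34650
sum: t=1:−1/72 t=2:+1/16 t=3:−1/72 = 5/144
3j²(4 3 3; 0 0 0) = Δ·Π!·Σ² = 2/77  (sign -1)
sum: t=0:+1/1152 t=1:−1/36 t=2:+1/32 = 5/1152
3j²(4 3 3; 0 -1 1) = Δ·Π!·Σ² = 1/1386  (sign +1)
combine: 4πI² = 441·2/77·1/1386 = 1/121
take √, sign -1: I = -0.02564498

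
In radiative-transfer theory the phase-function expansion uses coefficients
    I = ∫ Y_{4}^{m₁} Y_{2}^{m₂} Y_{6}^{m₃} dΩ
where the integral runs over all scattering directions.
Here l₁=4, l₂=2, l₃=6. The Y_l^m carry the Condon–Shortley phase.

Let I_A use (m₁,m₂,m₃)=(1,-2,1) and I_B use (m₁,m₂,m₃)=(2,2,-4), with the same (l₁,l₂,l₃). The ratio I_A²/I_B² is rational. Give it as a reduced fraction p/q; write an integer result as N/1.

1/6

Same 4,2,6: normalisation and zero-m 3j drop out of the ratio.
A: Δ: 0! 8! 4! / 13! → 1/6435; sum: t=0:+1/17280 = 1/17280; 3j²(4 2 6; 1 -2 1) = Δ·Π!·Σ² = 7/1287  (sign -1)
B: Δ: 0! 8! 4! / 13! → 1/6435; sum: t=0:+1/34560 = 1/34560; 3j²(4 2 6; 2 2 -4) = Δ·Π!·Σ² = 14/429  (sign +1)
I_A²/I_B² = (7/1287)/(14/429) = 1/6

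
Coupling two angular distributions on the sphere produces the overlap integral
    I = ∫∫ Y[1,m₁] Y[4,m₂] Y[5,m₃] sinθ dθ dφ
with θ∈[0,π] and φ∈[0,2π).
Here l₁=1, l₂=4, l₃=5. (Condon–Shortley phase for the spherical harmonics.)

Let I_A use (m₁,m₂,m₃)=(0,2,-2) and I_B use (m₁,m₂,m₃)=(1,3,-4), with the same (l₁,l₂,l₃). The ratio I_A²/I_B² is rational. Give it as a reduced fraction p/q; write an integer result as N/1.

7/12

l's match ⇒ only the (l;m) 3-j factors differ between A and B.
A: triangle coeff Δ(1,4,5) = 1/495; Σ_t [0,0]: t=0:+1/1440 = 1/1440; (3j)²=7/165 [(1 4 5; 0 2 -2)], sign=-1
B: triangle coeff Δ(1,4,5) = 1/495; Σ_t [0,0]: t=0:+1/10080 = 1/10080; (3j)²=4/55 [(1 4 5; 1 3 -4)], sign=-1
I_A²/I_B² = (7/165)/(4/55) = 7/12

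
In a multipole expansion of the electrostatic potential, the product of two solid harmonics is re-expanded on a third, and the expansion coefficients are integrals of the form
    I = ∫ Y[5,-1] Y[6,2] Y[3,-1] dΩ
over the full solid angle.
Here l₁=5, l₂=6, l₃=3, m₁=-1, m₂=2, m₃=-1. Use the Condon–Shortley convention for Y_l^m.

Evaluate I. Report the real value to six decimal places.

0.134828

Checks pass: Σm=0; 14 even; l₃=3∈[1,11].
(2·5+1)(2·6+1)(2·3+1) = 1001
Δ: 8! 2! 4! / 15! → 1/675675
sum: t=3:−1/8640 t=4:+1/2304 t=5:−1/8640 = 7/34560
3j²(5 6 3; 0 0 0) = Δ·Π!·Σ² = 7/429  (sign -1)
sum: t=4:+1/27648 t=5:−1/4320 t=6:+1/11520 = -1/9216
3j²(5 6 3; -1 2 -1) = Δ·Π!·Σ² = 2/143  (sign -1)
combine: 4πI² = 1001·7/429·2/143 = 98/429
take √, sign +1: I = 0.13482780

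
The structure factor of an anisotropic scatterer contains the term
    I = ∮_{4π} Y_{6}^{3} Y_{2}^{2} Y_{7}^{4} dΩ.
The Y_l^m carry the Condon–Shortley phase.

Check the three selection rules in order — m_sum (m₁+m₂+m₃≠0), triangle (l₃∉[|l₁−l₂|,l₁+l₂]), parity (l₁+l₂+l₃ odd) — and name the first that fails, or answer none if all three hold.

m_sum

Σmᵢ = 9  ✗
l₃∈[|l₁−l₂|,l₁+l₂]=[4,8], have l₃=7
Σlᵢ = 15 ⇒ odd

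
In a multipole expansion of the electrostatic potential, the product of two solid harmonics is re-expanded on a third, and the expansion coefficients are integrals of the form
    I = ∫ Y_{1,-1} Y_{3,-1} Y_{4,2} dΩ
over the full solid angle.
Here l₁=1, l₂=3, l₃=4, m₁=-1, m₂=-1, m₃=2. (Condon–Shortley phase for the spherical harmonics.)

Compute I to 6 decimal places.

0.238414

m-sum 0 ✓  L=8 even ✓  2≤4≤4 ✓
Π(2lᵢ+1) = 3×7×9 = 189
triangle coeff Δ(1,3,4) = 1/252
Σ_t [0,0]: t=0:+1/36 = 1/36
(3j)²=4/63 [(1 3 4; 0 0 0)], sign=+1
Σ_t [0,0]: t=0:+1/96 = 1/96
(3j)²=5/84 [(1 3 4; -1 -1 2)], sign=+1
⇒ 4πI² = 5/7
I = (+1)√(5/7/(4π)) = 0.23841361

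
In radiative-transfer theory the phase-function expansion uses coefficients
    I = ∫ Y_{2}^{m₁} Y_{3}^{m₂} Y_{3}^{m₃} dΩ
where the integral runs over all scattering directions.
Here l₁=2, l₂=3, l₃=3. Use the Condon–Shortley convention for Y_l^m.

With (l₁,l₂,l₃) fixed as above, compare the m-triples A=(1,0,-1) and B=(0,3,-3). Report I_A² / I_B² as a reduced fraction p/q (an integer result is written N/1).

2/25

Same 2,3,3: normalisation and zero-m 3j drop out of the ratio.
A: Δ: 2! 2! 4! / 9! → 1/3780; sum: t=0:+1/12 t=1:−1/8 = -1/24; 3j²(2 3 3; 1 0 -1) = Δ·Π!·Σ² = 1/210  (sign -1)
B: Δ: 2! 2! 4! / 9! → 1/3780; sum: t=2:+1/96 = 1/96; 3j²(2 3 3; 0 3 -3) = Δ·Π!·Σ² = 5/84  (sign +1)
I_A²/I_B² = (1/210)/(5/84) = 2/25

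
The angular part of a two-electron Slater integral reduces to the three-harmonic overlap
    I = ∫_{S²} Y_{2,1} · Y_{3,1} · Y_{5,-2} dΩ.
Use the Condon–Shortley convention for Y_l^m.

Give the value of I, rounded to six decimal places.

m-sum 0 ✓  L=10 even ✓  1≤5≤5 ✓
Π(2lᵢ+1) = 5×7×11 = 385
triangle coeff Δ(2,3,5) = 1/2310
Σ_t [0,0]: t=0:+1/144 = 1/144
(3j)²=10/231 [(2 3 5; 0 0 0)], sign=-1
Σ_t [0,0]: t=0:+1/288 = 1/288
(3j)²=1/22 [(2 3 5; 1 1 -2)], sign=-1
⇒ 4πI² = 25/33
I = (+1)√(25/33/(4π)) = 0.24553200

0.245532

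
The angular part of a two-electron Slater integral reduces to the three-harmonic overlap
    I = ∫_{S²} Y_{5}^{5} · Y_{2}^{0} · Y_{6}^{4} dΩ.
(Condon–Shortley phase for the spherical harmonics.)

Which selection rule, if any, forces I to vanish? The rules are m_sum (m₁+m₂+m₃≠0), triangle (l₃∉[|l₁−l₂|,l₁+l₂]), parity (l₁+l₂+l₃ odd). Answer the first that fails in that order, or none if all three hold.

azimuthal sum: 5 + 0 + 4 = 9  ✗
3 ≤ 6 ≤ 7 (triangle on l)
L = 5 + 2 + 6 = 13 (odd)

m_sum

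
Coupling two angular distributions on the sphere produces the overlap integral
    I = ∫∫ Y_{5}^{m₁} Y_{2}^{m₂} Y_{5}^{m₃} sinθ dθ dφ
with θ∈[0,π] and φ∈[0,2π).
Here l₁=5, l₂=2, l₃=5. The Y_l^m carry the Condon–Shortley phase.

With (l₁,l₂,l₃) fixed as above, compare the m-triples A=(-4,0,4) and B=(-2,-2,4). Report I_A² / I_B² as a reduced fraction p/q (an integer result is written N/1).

Same 5,2,5: normalisation and zero-m 3j drop out of the ratio.
A: Δ: 2! 8! 2! / 13! → 1/38610; sum: t=1:−1/40320 t=2:+1/20160 = 1/40320; 3j²(5 2 5; -4 0 4) = Δ·Π!·Σ² = 6/715  (sign -1)
B: Δ: 2! 8! 2! / 13! → 1/38610; sum: t=0:+1/20160 = 1/20160; 3j²(5 2 5; -2 -2 4) = Δ·Π!·Σ² = 12/715  (sign -1)
I_A²/I_B² = (6/715)/(12/715) = 1/2

1/2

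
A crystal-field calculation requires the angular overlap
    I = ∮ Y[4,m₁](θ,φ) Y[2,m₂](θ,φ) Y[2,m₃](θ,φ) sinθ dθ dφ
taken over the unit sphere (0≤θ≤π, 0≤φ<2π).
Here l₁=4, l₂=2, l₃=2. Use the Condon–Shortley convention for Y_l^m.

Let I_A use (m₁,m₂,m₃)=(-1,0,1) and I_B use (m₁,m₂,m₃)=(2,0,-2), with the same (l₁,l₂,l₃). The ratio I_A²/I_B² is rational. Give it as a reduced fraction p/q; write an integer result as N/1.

Shared (l₁,l₂,l₃)=(4,2,2): N and (l;000)² cancel in I_A²/I_B².
A: Δ = 4!·4!·0!/9! = 1/630; Racah Σ t=2..2: t=2:+1/24 = 1/24; ⇒ 3j(4 2 2; -1 0 1)² = 1/21, sgn -1
B: Δ = 4!·4!·0!/9! = 1/630; Racah Σ t=2..2: t=2:+1/96 = 1/96; ⇒ 3j(4 2 2; 2 0 -2)² = 1/42, sgn +1
I_A²/I_B² = (1/21)/(1/42) = 2/1

2/1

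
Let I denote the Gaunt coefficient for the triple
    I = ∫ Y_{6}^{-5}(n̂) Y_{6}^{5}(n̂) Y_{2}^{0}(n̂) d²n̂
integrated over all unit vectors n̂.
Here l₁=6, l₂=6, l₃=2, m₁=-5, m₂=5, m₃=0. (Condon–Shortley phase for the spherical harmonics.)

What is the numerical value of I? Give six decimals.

Checks pass: Σm=0; 14 even; l₃=2∈[0,12].
(2·6+1)(2·6+1)(2·2+1) = 845
Δ: 10! 2! 2! / 15! → 1/90090
sum: t=4:+1/69120 t=5:−1/14400 t=6:+1/69120 = -7/172800
3j²(6 6 2; 0 0 0) = Δ·Π!·Σ² = 14/715  (sign -1)
sum: t=9:−1/1451520 t=10:+1/3628800 = -1/2419200
3j²(6 6 2; -5 5 0) = Δ·Π!·Σ² = 11/910  (sign -1)
combine: 4πI² = 845·14/715·11/910 = 1/5
take √, sign +1: I = 0.12615663

0.126157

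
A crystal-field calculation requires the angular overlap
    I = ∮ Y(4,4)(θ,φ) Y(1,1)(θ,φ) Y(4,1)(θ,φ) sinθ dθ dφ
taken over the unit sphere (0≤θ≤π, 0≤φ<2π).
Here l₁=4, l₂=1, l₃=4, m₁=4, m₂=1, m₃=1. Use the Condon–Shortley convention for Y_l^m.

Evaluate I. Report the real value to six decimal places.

0.000000

m-sum = 4 + 1 + 1 = 6 ≠ 0 ⇒ I = 0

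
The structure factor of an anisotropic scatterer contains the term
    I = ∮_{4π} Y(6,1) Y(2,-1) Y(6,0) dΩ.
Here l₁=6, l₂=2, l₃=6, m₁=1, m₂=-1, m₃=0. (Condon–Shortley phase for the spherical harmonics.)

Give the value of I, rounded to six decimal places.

Checks pass: Σm=0; 14 even; l₃=6∈[4,8].
(2·6+1)(2·2+1)(2·6+1) = 845
Δ: 2! 10! 2! / 15! → 1/90090
sum: t=0:+1/69120 t=1:−1/14400 t=2:+1/69120 = -7/172800
3j²(6 2 6; 0 0 0) = Δ·Π!·Σ² = 14/715  (sign -1)
sum: t=0:+1/28800 t=1:−1/34560 = 1/172800
3j²(6 2 6; 1 -1 0) = Δ·Π!·Σ² = 1/1430  (sign +1)
combine: 4πI² = 845·14/715·1/1430 = 7/605
take √, sign -1: I = -0.03034355

-0.030344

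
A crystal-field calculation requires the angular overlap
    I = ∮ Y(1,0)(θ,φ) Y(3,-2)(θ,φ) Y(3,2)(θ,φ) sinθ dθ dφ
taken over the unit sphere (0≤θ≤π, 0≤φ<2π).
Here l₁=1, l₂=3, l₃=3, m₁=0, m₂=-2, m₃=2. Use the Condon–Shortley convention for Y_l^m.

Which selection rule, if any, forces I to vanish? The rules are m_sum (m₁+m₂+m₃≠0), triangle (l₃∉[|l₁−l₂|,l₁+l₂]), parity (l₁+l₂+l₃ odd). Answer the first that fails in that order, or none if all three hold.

parity

Σmᵢ = 0  ✓
l₃∈[|l₁−l₂|,l₁+l₂]=[2,4], have l₃=3  ✓
Σlᵢ = 7 ⇒ odd  ✗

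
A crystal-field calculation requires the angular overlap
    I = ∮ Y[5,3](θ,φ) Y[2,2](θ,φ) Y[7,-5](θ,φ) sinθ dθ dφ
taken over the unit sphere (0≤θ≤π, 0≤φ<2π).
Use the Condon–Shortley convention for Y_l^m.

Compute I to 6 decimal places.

-0.252127

Rules hold: Σm=0, L=14 even, 3≤7≤7.
N = 11·5·15 = 825
Δ = 0!·10!·4!/15! = 1/15015
Racah Σ t=0..0: t=0:+1/57600 = 1/57600
⇒ 3j(5 2 7; 0 0 0)² = 21/715, sgn -1
Racah Σ t=0..0: t=0:+1/1935360 = 1/1935360
⇒ 3j(5 2 7; 3 2 -5)² = 3/91, sgn +1
4πI² = N·(3j₀)²·(3jₘ)² = 135/169
I = -1·√(0.798817/4π) = -0.25212656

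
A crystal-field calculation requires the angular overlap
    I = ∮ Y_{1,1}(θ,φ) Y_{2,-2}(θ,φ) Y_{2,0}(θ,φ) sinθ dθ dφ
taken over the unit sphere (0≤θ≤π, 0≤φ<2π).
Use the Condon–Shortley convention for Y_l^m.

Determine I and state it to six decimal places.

m-sum = 1 − 2 + 0 = -1 ≠ 0 ⇒ I = 0

0.000000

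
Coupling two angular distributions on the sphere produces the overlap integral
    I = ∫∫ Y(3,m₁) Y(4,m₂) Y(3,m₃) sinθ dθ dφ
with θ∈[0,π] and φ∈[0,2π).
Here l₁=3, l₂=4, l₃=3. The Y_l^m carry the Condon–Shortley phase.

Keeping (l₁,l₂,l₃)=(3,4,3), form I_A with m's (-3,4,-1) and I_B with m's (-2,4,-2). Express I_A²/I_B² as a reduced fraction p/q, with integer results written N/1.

l's match ⇒ only the (l;m) 3-j factors differ between A and B.
A: triangle coeff Δ(3,4,3) = 1/34650; Σ_t [4,4]: t=4:+1/1152 = 1/1152; (3j)²=1/33 [(3 4 3; -3 4 -1)], sign=+1
B: triangle coeff Δ(3,4,3) = 1/34650; Σ_t [4,4]: t=4:+1/576 = 1/576; (3j)²=5/99 [(3 4 3; -2 4 -2)], sign=-1
I_A²/I_B² = (1/33)/(5/99) = 3/5

3/5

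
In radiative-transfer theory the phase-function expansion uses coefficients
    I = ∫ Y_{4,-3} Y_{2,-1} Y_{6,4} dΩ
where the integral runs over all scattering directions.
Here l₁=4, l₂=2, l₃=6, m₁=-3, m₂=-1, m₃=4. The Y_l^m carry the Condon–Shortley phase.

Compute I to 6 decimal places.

Rules hold: Σm=0, L=12 even, 2≤6≤6.
N = 9·5·13 = 585
Δ = 0!·8!·4!/13! = 1/6435
Racah Σ t=0..0: t=0:+1/2304 = 1/2304
⇒ 3j(4 2 6; 0 0 0)² = 5/143, sgn +1
Racah Σ t=0..0: t=0:+1/30240 = 1/30240
⇒ 3j(4 2 6; -3 -1 4)² = 16/429, sgn +1
4πI² = N·(3j₀)²·(3jₘ)² = 1200/1573
I = +1·√(0.762873/4π) = 0.24638901

0.246389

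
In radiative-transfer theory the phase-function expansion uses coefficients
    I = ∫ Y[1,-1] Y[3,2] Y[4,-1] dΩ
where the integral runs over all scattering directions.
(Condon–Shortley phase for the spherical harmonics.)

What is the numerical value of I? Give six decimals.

-0.106622

Rules hold: Σm=0, L=8 even, 2≤4≤4.
N = 3·7·9 = 189
Δ = 0!·2!·6!/9! = 1/252
Racah Σ t=0..0: t=0:+1/36 = 1/36
⇒ 3j(1 3 4; 0 0 0)² = 4/63, sgn +1
Racah Σ t=0..0: t=0:+1/240 = 1/240
⇒ 3j(1 3 4; -1 2 -1)² = 1/84, sgn -1
4πI² = N·(3j₀)²·(3jₘ)² = 1/7
I = -1·√(0.142857/4π) = -0.10662181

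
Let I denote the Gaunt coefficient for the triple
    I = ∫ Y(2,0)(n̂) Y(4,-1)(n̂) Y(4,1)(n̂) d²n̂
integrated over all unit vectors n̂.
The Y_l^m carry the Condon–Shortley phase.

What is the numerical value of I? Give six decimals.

-0.139264

m-sum 0 ✓  L=10 even ✓  2≤4≤6 ✓
Π(2lᵢ+1) = 5×9×9 = 405
triangle coeff Δ(2,4,4) = 1/13860
Σ_t [0,2]: t=0:+1/192 t=1:−1/36 t=2:+1/192 = -5/288
(3j)²=20/693 [(2 4 4; 0 0 0)], sign=-1
Σ_t [0,2]: t=0:+1/144 t=1:−1/48 t=2:+1/480 = -17/1440
(3j)²=289/13860 [(2 4 4; 0 -1 1)], sign=+1
⇒ 4πI² = 1445/5929
I = (-1)√(1445/5929/(4π)) = -0.13926381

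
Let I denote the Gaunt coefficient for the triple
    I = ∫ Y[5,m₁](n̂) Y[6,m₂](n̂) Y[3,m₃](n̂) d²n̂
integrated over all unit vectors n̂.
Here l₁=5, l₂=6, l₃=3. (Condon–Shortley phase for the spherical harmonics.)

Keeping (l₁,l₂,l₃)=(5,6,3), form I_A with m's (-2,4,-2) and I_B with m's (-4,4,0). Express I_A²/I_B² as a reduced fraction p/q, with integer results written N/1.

2/5

Same 5,6,3: normalisation and zero-m 3j drop out of the ratio.
A: Δ: 8! 2! 4! / 15! → 1/675675; sum: t=6:+1/34560 t=7:−1/60480 = 1/80640; 3j²(5 6 3; -2 4 -2) = Δ·Π!·Σ² = 6/1001  (sign -1)
B: Δ: 8! 2! 4! / 15! → 1/675675; sum: t=7:−1/60480 t=8:+1/161280 = -1/96768; 3j²(5 6 3; -4 4 0) = Δ·Π!·Σ² = 15/1001  (sign +1)
I_A²/I_B² = (6/1001)/(15/1001) = 2/5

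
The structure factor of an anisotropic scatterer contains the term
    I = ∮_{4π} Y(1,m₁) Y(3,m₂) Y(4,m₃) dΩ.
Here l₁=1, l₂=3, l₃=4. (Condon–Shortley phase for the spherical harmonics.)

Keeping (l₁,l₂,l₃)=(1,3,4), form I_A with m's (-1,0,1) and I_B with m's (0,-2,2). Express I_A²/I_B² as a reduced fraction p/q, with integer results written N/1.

5/6

Same 1,3,4: normalisation and zero-m 3j drop out of the ratio.
A: Δ: 0! 2! 6! / 9! → 1/252; sum: t=0:+1/72 = 1/72; 3j²(1 3 4; -1 0 1) = Δ·Π!·Σ² = 5/126  (sign -1)
B: Δ: 0! 2! 6! / 9! → 1/252; sum: t=0:+1/120 = 1/120; 3j²(1 3 4; 0 -2 2) = Δ·Π!·Σ² = 1/21  (sign +1)
I_A²/I_B² = (5/126)/(1/21) = 5/6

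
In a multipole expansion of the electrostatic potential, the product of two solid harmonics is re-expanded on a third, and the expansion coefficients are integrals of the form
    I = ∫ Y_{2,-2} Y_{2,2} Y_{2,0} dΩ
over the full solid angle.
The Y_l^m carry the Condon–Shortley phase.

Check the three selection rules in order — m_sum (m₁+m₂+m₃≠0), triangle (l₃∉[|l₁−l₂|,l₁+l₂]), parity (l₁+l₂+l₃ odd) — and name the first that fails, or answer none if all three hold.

m₁+m₂+m₃ = -2 + 2 + 0 = 0  ✓
triangle: |2−2|=0 ≤ l₃=2 ≤ 2+2=4  ✓
parity: l₁+l₂+l₃ = 6 is even  ✓

none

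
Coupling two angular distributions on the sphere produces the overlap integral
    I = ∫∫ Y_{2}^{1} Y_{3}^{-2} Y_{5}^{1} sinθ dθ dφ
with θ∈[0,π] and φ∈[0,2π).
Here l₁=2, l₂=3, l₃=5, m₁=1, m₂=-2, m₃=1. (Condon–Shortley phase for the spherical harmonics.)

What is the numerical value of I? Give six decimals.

-0.117387

Rules hold: Σm=0, L=10 even, 1≤5≤5.
N = 5·7·11 = 385
Δ = 0!·4!·6!/11! = 1/2310
Racah Σ t=0..0: t=0:+1/144 = 1/144
⇒ 3j(2 3 5; 0 0 0)² = 10/231, sgn -1
Racah Σ t=0..0: t=0:+1/720 = 1/720
⇒ 3j(2 3 5; 1 -2 1)² = 4/385, sgn +1
4πI² = N·(3j₀)²·(3jₘ)² = 40/231
I = -1·√(0.17316/4π) = -0.11738675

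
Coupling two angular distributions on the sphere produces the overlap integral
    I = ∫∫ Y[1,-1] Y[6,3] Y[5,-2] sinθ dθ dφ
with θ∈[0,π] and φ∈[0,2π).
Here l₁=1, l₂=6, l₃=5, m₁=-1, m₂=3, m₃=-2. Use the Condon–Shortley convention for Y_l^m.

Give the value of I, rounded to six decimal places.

-0.245154

m-sum 0 ✓  L=12 even ✓  5≤5≤7 ✓
Π(2lᵢ+1) = 3×13×11 = 429
triangle coeff Δ(1,6,5) = 1/858
Σ_t [1,1]: t=1:−1/14400 = -1/14400
(3j)²=6/143 [(1 6 5; 0 0 0)], sign=+1
Σ_t [2,2]: t=2:+1/60480 = 1/60480
(3j)²=6/143 [(1 6 5; -1 3 -2)], sign=-1
⇒ 4πI² = 108/143
I = (-1)√(108/143/(4π)) = -0.24515397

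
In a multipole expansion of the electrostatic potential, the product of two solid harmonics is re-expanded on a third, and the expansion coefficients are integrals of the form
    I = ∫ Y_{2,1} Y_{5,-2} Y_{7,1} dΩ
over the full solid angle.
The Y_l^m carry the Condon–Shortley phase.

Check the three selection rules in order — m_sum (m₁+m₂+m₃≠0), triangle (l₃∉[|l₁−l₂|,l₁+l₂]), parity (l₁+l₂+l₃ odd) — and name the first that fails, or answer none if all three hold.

none

azimuthal sum: 1 − 2 + 1 = 0  ✓
3 ≤ 7 ≤ 7 (triangle on l)  ✓
L = 2 + 5 + 7 = 14 (even)  ✓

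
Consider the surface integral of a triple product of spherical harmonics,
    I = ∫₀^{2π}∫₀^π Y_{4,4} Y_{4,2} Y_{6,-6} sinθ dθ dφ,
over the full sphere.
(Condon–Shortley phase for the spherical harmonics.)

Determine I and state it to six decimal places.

m-sum 0 ✓  L=14 even ✓  0≤6≤8 ✓
Π(2lᵢ+1) = 9×9×13 = 1053
triangle coeff Δ(4,4,6) = 1/1261260
Σ_t [0,2]: t=0:+1/4608 t=1:−1/1296 t=2:+1/4608 = -7/20736
(3j)²=20/1287 [(4 4 6; 0 0 0)], sign=-1
Σ_t [0,0]: t=0:+1/1036800 = 1/1036800
(3j)²=4/195 [(4 4 6; 4 2 -6)], sign=+1
⇒ 4πI² = 48/143
I = (-1)√(48/143/(4π)) = -0.16343598

-0.163436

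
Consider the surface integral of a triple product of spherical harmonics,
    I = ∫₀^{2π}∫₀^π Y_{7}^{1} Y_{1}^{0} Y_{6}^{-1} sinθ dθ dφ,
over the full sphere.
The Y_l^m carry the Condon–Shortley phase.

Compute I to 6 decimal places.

m-sum 0 ✓  L=14 even ✓  6≤6≤8 ✓
Π(2lᵢ+1) = 15×3×13 = 585
triangle coeff Δ(7,1,6) = 1/1365
Σ_t [1,1]: t=1:−1/518400 = -1/518400
(3j)²=7/195 [(7 1 6; 0 0 0)], sign=-1
Σ_t [1,1]: t=1:−1/604800 = -1/604800
(3j)²=16/455 [(7 1 6; 1 0 -1)], sign=+1
⇒ 4πI² = 48/65
I = (-1)√(48/65/(4π)) = -0.24241473

-0.242415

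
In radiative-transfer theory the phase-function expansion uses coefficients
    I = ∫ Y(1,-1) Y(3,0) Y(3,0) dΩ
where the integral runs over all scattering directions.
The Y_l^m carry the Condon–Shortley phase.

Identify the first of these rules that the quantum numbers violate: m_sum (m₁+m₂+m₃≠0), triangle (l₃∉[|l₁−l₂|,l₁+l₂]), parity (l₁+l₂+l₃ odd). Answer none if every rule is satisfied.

Σmᵢ = -1  ✗
l₃∈[|l₁−l₂|,l₁+l₂]=[2,4], have l₃=3
Σlᵢ = 7 ⇒ odd

m_sum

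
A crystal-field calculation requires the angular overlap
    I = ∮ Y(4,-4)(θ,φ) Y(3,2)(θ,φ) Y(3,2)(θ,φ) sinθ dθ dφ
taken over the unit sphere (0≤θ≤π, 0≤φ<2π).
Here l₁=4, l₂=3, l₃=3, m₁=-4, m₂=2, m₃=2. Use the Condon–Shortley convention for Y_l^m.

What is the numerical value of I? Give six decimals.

0.214561

Checks pass: Σm=0; 10 even; l₃=3∈[1,7].
(2·4+1)(2·3+1)(2·3+1) = 441
Δ: 4! 4! 2! / 11! → 1/34650
sum: t=1:−1/72 t=2:+1/16 t=3:−1/72 = 5/144
3j²(4 3 3; 0 0 0) = Δ·Π!·Σ² = 2/77  (sign -1)
sum: t=4:+1/576 = 1/576
3j²(4 3 3; -4 2 2) = Δ·Π!·Σ² = 5/99  (sign -1)
combine: 4πI² = 441·2/77·5/99 = 70/121
take √, sign +1: I = 0.21456131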